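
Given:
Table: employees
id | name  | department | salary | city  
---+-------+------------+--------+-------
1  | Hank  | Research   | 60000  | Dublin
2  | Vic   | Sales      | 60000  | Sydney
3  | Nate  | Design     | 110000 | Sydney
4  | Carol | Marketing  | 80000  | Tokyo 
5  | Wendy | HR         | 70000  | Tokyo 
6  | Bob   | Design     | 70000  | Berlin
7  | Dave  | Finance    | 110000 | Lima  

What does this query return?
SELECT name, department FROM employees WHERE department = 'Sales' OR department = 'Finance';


Filtering: department = 'Sales' OR 'Finance'
Matching: 2 rows

2 rows:
Vic, Sales
Dave, Finance


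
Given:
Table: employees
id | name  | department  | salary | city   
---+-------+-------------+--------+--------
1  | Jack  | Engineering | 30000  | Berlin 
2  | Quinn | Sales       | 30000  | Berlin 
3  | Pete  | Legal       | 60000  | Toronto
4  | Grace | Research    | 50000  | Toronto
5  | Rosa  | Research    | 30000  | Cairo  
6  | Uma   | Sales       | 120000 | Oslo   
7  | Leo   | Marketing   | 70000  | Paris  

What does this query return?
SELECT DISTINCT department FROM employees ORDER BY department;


All 'department' values (row order): Engineering, Sales, Legal, Research, Research, Sales, Marketing
Removing duplicates leaves 5 unique value(s).

5 values:
Engineering
Legal
Marketing
Research
Sales


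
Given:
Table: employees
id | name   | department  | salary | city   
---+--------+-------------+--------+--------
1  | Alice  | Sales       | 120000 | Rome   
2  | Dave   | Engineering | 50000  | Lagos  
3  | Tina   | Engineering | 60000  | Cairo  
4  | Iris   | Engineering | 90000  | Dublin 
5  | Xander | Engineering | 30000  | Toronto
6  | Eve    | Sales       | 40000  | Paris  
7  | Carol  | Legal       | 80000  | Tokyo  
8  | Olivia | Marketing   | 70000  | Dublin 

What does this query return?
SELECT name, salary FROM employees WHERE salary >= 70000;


Filtering: salary >= 70000
Matching: 4 rows

4 rows:
Alice, 120000
Iris, 90000
Carol, 80000
Olivia, 70000


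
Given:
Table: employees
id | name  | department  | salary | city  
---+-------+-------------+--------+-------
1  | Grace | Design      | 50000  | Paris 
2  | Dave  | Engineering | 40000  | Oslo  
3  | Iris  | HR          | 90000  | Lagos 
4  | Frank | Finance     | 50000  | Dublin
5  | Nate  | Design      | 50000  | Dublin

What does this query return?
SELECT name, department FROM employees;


Projecting columns: name, department

5 rows:
Grace, Design
Dave, Engineering
Iris, HR
Frank, Finance
Nate, Design


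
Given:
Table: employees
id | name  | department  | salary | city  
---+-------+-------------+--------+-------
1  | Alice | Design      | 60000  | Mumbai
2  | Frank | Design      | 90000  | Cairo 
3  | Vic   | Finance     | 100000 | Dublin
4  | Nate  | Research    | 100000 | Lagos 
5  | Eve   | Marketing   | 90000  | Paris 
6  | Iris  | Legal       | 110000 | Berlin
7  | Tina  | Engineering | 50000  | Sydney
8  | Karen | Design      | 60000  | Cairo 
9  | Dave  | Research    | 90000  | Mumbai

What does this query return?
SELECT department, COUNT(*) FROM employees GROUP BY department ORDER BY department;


Assigning each row to its department group:
  Alice -> Design
  Frank -> Design
  Vic -> Finance
  Nate -> Research
  Eve -> Marketing
  Iris -> Legal
  Tina -> Engineering
  Karen -> Design
  Dave -> Research


6 groups:
Design, 3
Engineering, 1
Finance, 1
Legal, 1
Marketing, 1
Research, 2


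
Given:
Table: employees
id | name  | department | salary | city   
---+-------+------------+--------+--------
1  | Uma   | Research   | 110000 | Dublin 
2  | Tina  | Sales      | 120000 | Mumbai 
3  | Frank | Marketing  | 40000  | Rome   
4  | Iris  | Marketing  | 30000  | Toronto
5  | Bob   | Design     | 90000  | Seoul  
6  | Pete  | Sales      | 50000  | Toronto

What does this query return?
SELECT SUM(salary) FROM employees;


SUM(salary) = 110000 + 120000 + 40000 + 30000 + 90000 + 50000 = 440000

440000


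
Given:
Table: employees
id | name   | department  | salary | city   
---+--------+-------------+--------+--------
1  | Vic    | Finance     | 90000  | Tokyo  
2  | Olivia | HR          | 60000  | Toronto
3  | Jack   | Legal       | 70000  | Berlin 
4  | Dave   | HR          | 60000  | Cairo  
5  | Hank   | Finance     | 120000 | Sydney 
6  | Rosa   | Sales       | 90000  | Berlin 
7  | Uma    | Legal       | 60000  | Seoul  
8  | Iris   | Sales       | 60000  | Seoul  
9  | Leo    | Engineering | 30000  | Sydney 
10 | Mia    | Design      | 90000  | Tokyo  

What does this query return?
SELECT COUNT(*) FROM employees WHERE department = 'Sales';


Counting rows where department = 'Sales'
  Rosa -> MATCH
  Iris -> MATCH


2


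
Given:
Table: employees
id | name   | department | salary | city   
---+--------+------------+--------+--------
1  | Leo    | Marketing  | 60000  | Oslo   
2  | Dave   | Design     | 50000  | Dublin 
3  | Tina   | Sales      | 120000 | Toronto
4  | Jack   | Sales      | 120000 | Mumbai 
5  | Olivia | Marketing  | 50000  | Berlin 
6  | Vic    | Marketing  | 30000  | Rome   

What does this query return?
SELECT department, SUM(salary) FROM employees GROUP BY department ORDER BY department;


Summing salary within each department:
  Design: 50000 = 50000
  Marketing: 60000 + 50000 + 30000 = 140000
  Sales: 120000 + 120000 = 240000


3 groups:
Design, 50000
Marketing, 140000
Sales, 240000


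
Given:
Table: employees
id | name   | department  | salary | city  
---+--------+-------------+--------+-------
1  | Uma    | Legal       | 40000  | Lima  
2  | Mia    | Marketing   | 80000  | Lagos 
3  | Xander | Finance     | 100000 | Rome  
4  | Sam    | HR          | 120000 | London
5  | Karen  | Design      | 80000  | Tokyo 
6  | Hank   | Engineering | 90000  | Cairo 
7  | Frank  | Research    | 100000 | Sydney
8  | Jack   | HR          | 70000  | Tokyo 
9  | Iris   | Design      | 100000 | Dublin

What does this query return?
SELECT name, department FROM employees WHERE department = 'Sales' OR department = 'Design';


Filtering: department = 'Sales' OR 'Design'
Matching: 2 rows

2 rows:
Karen, Design
Iris, Design


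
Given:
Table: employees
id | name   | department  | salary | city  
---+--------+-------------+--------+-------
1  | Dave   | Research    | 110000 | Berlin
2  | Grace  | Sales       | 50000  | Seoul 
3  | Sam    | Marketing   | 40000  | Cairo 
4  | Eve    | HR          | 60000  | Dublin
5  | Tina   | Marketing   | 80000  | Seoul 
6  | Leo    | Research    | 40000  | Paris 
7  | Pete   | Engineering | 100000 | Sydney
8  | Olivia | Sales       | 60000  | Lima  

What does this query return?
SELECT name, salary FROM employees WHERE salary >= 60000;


Filtering: salary >= 60000
Matching: 5 rows

5 rows:
Dave, 110000
Eve, 60000
Tina, 80000
Pete, 100000
Olivia, 60000


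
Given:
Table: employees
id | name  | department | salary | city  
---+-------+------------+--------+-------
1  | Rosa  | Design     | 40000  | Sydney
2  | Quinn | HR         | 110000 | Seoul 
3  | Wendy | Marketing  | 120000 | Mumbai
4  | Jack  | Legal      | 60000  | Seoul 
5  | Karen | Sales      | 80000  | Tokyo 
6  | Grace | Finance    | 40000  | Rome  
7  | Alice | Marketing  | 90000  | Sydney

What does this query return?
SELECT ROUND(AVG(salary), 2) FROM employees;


SUM(salary) = 540000
COUNT = 7
ROUND(AVG, 2) = ROUND(540000 / 7, 2) = 77142.86

77142.86


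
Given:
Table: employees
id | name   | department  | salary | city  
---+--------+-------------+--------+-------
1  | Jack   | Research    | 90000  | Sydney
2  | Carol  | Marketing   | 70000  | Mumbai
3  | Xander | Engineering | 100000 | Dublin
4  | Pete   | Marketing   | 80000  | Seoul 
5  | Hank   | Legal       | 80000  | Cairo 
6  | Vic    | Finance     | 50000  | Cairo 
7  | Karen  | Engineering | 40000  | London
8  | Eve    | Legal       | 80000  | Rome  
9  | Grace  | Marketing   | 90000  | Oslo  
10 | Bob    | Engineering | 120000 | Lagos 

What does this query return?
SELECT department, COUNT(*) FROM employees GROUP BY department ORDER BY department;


Assigning each row to its department group:
  Jack -> Research
  Carol -> Marketing
  Xander -> Engineering
  Pete -> Marketing
  Hank -> Legal
  Vic -> Finance
  Karen -> Engineering
  Eve -> Legal
  Grace -> Marketing
  Bob -> Engineering


5 groups:
Engineering, 3
Finance, 1
Legal, 2
Marketing, 3
Research, 1


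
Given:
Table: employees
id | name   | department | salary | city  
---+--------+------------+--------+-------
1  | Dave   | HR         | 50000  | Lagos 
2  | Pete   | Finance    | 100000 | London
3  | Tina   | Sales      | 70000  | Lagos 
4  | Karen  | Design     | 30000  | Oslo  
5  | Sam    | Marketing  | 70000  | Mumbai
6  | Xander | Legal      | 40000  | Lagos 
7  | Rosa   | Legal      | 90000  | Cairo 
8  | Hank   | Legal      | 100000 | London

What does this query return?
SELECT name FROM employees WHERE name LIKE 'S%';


LIKE 'S%' matches names starting with 'S'
Matching: 1

1 rows:
Sam


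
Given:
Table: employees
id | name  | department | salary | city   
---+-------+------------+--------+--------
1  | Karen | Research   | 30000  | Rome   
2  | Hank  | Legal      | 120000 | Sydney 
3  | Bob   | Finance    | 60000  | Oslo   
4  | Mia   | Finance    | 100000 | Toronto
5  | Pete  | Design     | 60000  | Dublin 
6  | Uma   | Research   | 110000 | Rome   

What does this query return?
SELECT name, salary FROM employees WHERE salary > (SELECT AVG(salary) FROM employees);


Subquery: AVG(salary) = 80000.0
Filtering: salary > 80000.0
  Hank (120000) -> MATCH
  Mia (100000) -> MATCH
  Uma (110000) -> MATCH


3 rows:
Hank, 120000
Mia, 100000
Uma, 110000


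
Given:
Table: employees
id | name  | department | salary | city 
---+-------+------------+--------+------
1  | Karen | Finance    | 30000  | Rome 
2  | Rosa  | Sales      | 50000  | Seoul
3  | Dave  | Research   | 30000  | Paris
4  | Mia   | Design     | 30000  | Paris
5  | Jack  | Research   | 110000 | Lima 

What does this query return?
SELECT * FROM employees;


SELECT * returns all 5 rows with all columns

5 rows:
1, Karen, Finance, 30000, Rome
2, Rosa, Sales, 50000, Seoul
3, Dave, Research, 30000, Paris
4, Mia, Design, 30000, Paris
5, Jack, Research, 110000, Lima


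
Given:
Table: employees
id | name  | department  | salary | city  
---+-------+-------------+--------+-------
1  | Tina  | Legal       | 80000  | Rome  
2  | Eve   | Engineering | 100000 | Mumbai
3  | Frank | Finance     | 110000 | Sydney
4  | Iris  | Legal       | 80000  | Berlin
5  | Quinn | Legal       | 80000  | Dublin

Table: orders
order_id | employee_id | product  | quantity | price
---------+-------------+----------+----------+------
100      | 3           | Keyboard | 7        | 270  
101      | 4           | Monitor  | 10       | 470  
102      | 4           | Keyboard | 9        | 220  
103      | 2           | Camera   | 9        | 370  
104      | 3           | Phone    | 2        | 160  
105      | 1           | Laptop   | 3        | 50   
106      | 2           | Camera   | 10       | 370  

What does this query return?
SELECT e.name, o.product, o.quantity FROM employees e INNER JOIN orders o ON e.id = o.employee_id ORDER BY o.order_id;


Joining employees.id = orders.employee_id:
  employee Frank (id=3) -> order Keyboard
  employee Iris (id=4) -> order Monitor
  employee Iris (id=4) -> order Keyboard
  employee Eve (id=2) -> order Camera
  employee Frank (id=3) -> order Phone
  employee Tina (id=1) -> order Laptop
  employee Eve (id=2) -> order Camera


7 rows:
Frank, Keyboard, 7
Iris, Monitor, 10
Iris, Keyboard, 9
Eve, Camera, 9
Frank, Phone, 2
Tina, Laptop, 3
Eve, Camera, 10


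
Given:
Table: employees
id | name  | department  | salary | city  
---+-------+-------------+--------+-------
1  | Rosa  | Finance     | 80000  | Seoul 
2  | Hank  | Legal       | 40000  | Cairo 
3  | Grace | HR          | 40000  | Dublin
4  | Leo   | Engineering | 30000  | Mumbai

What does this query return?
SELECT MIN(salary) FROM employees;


Salaries: 80000, 40000, 40000, 30000
MIN = 30000

30000


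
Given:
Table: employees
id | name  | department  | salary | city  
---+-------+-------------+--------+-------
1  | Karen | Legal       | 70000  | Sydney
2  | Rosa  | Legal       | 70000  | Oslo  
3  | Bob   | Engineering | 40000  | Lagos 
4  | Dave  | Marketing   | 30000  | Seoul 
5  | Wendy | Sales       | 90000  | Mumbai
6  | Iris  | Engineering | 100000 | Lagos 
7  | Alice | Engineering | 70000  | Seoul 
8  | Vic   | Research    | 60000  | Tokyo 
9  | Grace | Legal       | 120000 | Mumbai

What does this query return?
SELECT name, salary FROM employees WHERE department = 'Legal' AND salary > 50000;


Filtering: department = 'Legal' AND salary > 50000
Matching: 3 rows

3 rows:
Karen, 70000
Rosa, 70000
Grace, 120000


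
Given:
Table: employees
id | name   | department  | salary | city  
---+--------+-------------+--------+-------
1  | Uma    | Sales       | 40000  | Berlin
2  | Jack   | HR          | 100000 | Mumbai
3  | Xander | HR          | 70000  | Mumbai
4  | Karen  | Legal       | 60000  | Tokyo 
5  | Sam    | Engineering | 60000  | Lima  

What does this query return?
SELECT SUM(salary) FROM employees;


SUM(salary) = 40000 + 100000 + 70000 + 60000 + 60000 = 330000

330000


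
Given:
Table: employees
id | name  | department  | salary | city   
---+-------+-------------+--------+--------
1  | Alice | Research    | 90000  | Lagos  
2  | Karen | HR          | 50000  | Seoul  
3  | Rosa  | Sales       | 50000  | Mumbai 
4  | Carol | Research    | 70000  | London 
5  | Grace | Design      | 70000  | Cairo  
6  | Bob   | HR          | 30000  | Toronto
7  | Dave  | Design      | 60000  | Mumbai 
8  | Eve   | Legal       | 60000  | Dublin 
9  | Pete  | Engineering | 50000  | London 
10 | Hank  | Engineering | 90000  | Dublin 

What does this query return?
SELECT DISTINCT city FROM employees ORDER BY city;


All 'city' values (row order): Lagos, Seoul, Mumbai, London, Cairo, Toronto, Mumbai, Dublin, London, Dublin
Removing duplicates leaves 7 unique value(s).

7 values:
Cairo
Dublin
Lagos
London
Mumbai
Seoul
Toronto


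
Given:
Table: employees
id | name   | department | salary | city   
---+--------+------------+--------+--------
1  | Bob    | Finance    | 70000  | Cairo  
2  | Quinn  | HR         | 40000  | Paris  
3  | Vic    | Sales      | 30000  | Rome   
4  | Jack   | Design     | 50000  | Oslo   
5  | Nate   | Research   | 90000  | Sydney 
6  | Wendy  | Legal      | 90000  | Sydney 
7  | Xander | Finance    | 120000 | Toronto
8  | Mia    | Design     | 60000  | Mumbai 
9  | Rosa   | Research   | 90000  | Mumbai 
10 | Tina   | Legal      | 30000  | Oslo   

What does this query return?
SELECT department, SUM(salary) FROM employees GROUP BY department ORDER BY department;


Summing salary within each department:
  Design: 50000 + 60000 = 110000
  Finance: 70000 + 120000 = 190000
  HR: 40000 = 40000
  Legal: 90000 + 30000 = 120000
  Research: 90000 + 90000 = 180000
  Sales: 30000 = 30000


6 groups:
Design, 110000
Finance, 190000
HR, 40000
Legal, 120000
Research, 180000
Sales, 30000


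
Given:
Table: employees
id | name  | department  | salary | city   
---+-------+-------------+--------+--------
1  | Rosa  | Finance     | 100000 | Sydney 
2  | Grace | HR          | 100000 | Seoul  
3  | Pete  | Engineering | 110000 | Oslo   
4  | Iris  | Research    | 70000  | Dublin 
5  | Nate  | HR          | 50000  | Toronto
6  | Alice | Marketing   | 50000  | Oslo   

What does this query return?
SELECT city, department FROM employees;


Projecting columns: city, department

6 rows:
Sydney, Finance
Seoul, HR
Oslo, Engineering
Dublin, Research
Toronto, HR
Oslo, Marketing


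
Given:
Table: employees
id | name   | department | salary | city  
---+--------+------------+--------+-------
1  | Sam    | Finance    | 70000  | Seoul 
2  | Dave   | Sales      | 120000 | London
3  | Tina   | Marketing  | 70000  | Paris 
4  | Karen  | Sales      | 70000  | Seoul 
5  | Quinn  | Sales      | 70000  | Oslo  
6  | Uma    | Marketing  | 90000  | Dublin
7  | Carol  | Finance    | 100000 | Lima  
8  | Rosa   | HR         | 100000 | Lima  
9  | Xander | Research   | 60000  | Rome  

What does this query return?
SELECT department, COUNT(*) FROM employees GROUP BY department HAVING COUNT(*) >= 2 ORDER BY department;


Groups with count >= 2:
  Finance: 2 -> PASS
  Marketing: 2 -> PASS
  Sales: 3 -> PASS
  HR: 1 -> filtered out
  Research: 1 -> filtered out


3 groups:
Finance, 2
Marketing, 2
Sales, 3


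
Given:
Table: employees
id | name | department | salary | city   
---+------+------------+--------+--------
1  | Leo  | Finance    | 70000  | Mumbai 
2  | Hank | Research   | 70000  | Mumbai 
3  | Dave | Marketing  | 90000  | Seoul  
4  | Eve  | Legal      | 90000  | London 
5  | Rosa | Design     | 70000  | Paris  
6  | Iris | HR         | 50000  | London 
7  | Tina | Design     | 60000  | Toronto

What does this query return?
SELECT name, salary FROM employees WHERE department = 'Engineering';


Filtering: department = 'Engineering'
Matching rows: 0

Empty result set (0 rows)


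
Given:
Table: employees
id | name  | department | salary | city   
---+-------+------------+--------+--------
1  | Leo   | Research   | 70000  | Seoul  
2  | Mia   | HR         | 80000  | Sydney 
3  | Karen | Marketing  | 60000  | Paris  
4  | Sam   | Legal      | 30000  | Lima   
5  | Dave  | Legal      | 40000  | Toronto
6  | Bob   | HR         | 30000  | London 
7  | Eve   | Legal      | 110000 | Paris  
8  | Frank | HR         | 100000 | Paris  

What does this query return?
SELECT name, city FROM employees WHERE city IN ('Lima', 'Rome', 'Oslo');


Filtering: city IN ('Lima', 'Rome', 'Oslo')
Matching: 1 rows

1 rows:
Sam, Lima


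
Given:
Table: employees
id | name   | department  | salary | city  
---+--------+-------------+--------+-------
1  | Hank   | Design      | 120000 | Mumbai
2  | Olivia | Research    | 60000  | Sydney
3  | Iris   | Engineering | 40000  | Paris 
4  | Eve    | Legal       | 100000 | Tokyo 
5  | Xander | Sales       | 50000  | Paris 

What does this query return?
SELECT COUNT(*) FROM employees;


COUNT(*) counts all rows

5


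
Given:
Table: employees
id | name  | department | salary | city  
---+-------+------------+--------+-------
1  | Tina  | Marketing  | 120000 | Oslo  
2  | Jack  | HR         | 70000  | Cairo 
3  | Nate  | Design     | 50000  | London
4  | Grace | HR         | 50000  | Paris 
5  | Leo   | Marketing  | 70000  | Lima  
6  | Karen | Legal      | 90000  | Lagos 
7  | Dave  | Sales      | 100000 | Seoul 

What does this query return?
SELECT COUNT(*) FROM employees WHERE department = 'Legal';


Counting rows where department = 'Legal'
  Karen -> MATCH


1


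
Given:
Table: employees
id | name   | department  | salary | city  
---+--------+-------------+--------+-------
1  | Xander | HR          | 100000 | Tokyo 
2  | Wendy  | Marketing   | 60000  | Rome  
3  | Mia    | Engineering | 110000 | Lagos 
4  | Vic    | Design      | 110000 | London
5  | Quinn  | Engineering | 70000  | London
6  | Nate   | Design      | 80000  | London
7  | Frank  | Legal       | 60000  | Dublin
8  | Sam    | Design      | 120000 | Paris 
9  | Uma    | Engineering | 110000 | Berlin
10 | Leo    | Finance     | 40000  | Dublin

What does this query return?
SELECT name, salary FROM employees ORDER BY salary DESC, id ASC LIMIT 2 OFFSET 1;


Sort by salary DESC (id ASC tiebreak), then skip 1 and take 2
Rows 2 through 3

2 rows:
Mia, 110000
Vic, 110000


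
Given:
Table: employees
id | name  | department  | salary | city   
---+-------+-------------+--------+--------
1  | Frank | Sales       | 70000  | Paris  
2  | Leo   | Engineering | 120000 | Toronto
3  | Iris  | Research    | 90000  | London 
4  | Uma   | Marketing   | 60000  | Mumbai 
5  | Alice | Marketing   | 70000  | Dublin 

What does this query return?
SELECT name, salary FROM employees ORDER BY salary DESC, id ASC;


Sorting by salary DESC, then id ASC for ties

5 rows:
Leo, 120000
Iris, 90000
Frank, 70000
Alice, 70000
Uma, 60000


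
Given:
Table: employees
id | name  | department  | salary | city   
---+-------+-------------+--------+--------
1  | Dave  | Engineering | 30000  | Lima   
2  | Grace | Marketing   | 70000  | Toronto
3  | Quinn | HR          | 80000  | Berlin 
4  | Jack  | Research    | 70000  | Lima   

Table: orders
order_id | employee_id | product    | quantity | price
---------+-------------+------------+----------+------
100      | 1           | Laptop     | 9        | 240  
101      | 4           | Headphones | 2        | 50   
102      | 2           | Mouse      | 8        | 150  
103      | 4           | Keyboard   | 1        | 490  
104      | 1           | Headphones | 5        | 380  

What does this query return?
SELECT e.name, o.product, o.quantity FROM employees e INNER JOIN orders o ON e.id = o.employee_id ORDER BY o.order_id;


Joining employees.id = orders.employee_id:
  employee Dave (id=1) -> order Laptop
  employee Jack (id=4) -> order Headphones
  employee Grace (id=2) -> order Mouse
  employee Jack (id=4) -> order Keyboard
  employee Dave (id=1) -> order Headphones


5 rows:
Dave, Laptop, 9
Jack, Headphones, 2
Grace, Mouse, 8
Jack, Keyboard, 1
Dave, Headphones, 5


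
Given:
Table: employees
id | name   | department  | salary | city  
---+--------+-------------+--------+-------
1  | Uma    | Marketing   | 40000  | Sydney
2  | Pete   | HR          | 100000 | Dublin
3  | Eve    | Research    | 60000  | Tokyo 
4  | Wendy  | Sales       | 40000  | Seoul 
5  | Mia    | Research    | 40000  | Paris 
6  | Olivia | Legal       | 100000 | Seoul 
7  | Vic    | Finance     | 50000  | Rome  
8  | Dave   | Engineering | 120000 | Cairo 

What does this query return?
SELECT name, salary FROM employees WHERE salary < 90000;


Filtering: salary < 90000
Matching: 5 rows

5 rows:
Uma, 40000
Eve, 60000
Wendy, 40000
Mia, 40000
Vic, 50000


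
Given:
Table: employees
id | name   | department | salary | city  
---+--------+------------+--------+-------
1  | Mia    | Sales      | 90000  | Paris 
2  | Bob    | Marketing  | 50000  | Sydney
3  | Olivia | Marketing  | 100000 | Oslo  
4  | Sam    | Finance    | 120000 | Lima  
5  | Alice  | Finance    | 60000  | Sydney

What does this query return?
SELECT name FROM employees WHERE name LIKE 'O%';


LIKE 'O%' matches names starting with 'O'
Matching: 1

1 rows:
Olivia


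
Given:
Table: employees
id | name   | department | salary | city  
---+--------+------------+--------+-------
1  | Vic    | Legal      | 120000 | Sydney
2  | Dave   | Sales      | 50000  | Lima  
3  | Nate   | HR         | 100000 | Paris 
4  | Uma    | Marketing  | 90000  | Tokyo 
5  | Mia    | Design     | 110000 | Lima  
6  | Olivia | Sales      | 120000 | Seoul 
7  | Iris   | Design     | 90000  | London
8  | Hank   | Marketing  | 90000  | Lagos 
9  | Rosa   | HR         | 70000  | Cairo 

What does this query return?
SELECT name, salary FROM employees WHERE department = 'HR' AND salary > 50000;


Filtering: department = 'HR' AND salary > 50000
Matching: 2 rows

2 rows:
Nate, 100000
Rosa, 70000


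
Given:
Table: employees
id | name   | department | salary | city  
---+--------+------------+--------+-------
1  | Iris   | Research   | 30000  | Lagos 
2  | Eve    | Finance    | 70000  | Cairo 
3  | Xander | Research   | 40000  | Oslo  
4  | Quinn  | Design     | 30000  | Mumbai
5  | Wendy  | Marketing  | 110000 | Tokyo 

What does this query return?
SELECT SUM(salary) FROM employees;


SUM(salary) = 30000 + 70000 + 40000 + 30000 + 110000 = 280000

280000


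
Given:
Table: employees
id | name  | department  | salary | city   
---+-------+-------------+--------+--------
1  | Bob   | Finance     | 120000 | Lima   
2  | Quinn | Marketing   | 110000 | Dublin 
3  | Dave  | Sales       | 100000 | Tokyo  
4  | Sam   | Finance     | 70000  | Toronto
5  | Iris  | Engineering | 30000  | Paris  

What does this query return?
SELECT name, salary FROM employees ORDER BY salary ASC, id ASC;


Sorting by salary ASC, then id ASC for ties

5 rows:
Iris, 30000
Sam, 70000
Dave, 100000
Quinn, 110000
Bob, 120000


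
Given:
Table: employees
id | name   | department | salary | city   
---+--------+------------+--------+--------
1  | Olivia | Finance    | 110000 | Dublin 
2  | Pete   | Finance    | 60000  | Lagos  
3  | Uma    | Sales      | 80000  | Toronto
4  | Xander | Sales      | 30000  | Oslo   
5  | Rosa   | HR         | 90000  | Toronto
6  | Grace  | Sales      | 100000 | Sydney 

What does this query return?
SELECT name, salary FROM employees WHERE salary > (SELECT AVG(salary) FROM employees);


Subquery: AVG(salary) = 78333.33
Filtering: salary > 78333.33
  Olivia (110000) -> MATCH
  Uma (80000) -> MATCH
  Rosa (90000) -> MATCH
  Grace (100000) -> MATCH


4 rows:
Olivia, 110000
Uma, 80000
Rosa, 90000
Grace, 100000


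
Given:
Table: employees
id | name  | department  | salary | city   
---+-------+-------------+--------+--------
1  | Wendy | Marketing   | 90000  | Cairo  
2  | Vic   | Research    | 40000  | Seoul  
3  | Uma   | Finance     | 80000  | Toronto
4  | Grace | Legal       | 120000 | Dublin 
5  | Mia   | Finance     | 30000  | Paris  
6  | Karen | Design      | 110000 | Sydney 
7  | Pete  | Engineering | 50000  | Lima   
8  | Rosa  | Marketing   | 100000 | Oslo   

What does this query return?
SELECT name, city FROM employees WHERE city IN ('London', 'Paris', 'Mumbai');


Filtering: city IN ('London', 'Paris', 'Mumbai')
Matching: 1 rows

1 rows:
Mia, Paris


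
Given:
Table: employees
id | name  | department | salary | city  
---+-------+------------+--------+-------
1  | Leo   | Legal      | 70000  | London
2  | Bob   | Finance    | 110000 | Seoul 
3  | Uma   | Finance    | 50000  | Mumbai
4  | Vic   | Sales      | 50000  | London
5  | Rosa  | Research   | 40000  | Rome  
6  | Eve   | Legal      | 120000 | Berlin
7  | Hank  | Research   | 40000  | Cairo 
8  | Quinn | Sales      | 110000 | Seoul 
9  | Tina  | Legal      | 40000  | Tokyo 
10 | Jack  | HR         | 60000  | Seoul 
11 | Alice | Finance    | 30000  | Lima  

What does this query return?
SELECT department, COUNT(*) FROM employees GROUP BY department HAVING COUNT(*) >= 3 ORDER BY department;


Groups with count >= 3:
  Finance: 3 -> PASS
  Legal: 3 -> PASS
  HR: 1 -> filtered out
  Research: 2 -> filtered out
  Sales: 2 -> filtered out


2 groups:
Finance, 3
Legal, 3


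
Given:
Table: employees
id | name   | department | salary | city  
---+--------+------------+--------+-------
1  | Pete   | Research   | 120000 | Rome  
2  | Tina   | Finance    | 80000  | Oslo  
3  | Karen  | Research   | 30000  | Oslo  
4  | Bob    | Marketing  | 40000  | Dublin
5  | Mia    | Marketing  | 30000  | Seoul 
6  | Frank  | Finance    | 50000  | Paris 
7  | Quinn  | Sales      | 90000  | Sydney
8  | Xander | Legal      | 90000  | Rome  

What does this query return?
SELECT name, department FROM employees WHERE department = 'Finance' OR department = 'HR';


Filtering: department = 'Finance' OR 'HR'
Matching: 2 rows

2 rows:
Tina, Finance
Frank, Finance


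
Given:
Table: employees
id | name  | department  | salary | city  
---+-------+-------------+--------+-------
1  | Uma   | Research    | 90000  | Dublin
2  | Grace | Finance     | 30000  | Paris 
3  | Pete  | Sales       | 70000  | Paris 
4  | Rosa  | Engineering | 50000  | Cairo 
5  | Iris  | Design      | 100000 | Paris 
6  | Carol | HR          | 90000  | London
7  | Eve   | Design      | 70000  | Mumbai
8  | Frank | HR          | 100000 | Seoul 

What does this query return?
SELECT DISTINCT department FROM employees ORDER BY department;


All 'department' values (row order): Research, Finance, Sales, Engineering, Design, HR, Design, HR
Removing duplicates leaves 6 unique value(s).

6 values:
Design
Engineering
Finance
HR
Research
Sales


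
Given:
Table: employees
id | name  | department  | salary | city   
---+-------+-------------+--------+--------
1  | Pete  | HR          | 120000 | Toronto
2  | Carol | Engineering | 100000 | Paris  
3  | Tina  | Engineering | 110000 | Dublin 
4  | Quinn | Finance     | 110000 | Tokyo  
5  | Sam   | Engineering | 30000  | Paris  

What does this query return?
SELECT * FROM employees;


SELECT * returns all 5 rows with all columns

5 rows:
1, Pete, HR, 120000, Toronto
2, Carol, Engineering, 100000, Paris
3, Tina, Engineering, 110000, Dublin
4, Quinn, Finance, 110000, Tokyo
5, Sam, Engineering, 30000, Paris


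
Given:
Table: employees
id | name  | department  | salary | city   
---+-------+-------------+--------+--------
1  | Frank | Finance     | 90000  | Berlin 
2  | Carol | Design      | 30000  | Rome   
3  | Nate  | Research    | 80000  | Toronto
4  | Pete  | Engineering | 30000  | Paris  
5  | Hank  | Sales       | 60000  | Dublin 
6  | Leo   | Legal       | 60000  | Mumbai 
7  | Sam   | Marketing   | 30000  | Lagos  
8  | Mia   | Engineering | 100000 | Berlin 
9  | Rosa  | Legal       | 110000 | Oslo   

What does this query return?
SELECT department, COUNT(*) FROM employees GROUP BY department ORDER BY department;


Assigning each row to its department group:
  Frank -> Finance
  Carol -> Design
  Nate -> Research
  Pete -> Engineering
  Hank -> Sales
  Leo -> Legal
  Sam -> Marketing
  Mia -> Engineering
  Rosa -> Legal


7 groups:
Design, 1
Engineering, 2
Finance, 1
Legal, 2
Marketing, 1
Research, 1
Sales, 1


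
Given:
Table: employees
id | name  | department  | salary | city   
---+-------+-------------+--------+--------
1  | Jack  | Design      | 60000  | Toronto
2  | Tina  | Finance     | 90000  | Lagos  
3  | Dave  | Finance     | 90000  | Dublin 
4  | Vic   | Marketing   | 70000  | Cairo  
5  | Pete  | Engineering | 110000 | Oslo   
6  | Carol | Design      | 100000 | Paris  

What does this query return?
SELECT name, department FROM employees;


Projecting columns: name, department

6 rows:
Jack, Design
Tina, Finance
Dave, Finance
Vic, Marketing
Pete, Engineering
Carol, Design


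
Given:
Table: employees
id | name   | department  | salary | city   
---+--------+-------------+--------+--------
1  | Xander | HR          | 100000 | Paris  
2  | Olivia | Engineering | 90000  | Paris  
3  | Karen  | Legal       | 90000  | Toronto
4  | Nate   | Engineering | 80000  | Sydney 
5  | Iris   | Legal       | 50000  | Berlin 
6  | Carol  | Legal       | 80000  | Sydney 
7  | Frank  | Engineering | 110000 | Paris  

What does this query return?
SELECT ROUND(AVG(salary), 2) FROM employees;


SUM(salary) = 600000
COUNT = 7
ROUND(AVG, 2) = ROUND(600000 / 7, 2) = 85714.29

85714.29


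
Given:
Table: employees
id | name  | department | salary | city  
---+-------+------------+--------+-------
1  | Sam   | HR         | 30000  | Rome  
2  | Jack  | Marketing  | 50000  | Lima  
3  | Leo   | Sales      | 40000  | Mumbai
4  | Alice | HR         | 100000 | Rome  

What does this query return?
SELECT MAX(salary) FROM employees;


Salaries: 30000, 50000, 40000, 100000
MAX = 100000

100000


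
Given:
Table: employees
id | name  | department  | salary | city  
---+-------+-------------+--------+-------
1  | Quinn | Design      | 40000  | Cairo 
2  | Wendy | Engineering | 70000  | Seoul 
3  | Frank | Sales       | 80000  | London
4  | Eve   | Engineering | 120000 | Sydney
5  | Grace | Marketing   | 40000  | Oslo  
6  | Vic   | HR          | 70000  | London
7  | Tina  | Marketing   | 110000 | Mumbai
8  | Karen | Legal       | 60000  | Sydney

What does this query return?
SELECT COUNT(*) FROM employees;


COUNT(*) counts all rows

8


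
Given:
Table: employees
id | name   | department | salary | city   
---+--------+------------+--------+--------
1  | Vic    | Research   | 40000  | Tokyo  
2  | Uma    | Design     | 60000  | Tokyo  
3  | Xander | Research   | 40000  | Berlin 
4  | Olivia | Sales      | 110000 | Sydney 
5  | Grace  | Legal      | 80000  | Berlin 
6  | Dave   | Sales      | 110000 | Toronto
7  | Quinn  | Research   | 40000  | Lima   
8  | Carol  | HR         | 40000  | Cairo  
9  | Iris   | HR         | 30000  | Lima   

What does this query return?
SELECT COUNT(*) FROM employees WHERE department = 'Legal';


Counting rows where department = 'Legal'
  Grace -> MATCH


1


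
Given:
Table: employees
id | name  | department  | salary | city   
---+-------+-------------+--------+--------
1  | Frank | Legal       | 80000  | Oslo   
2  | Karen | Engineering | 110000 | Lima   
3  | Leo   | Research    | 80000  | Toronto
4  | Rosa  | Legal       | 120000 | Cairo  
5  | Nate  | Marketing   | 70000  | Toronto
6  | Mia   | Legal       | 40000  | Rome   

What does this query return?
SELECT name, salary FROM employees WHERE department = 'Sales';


Filtering: department = 'Sales'
Matching rows: 0

Empty result set (0 rows)


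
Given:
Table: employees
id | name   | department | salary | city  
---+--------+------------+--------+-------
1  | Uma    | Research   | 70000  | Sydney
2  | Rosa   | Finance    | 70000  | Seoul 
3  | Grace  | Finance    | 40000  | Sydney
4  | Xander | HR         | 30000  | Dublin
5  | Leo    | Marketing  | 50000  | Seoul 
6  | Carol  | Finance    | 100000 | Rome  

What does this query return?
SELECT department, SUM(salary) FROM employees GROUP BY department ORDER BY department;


Summing salary within each department:
  Finance: 70000 + 40000 + 100000 = 210000
  HR: 30000 = 30000
  Marketing: 50000 = 50000
  Research: 70000 = 70000


4 groups:
Finance, 210000
HR, 30000
Marketing, 50000
Research, 70000


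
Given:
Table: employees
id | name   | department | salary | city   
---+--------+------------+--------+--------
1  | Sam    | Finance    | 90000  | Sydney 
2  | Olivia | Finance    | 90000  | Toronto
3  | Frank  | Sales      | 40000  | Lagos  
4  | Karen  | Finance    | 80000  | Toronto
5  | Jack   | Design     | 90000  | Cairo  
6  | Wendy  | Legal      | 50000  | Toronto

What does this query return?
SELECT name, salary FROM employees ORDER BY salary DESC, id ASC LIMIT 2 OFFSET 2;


Sort by salary DESC (id ASC tiebreak), then skip 2 and take 2
Rows 3 through 4

2 rows:
Jack, 90000
Karen, 80000


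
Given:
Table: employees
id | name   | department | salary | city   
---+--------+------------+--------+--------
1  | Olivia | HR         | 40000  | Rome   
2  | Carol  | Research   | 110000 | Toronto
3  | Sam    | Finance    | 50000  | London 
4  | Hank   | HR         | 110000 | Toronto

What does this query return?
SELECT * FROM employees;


SELECT * returns all 4 rows with all columns

4 rows:
1, Olivia, HR, 40000, Rome
2, Carol, Research, 110000, Toronto
3, Sam, Finance, 50000, London
4, Hank, HR, 110000, Toronto


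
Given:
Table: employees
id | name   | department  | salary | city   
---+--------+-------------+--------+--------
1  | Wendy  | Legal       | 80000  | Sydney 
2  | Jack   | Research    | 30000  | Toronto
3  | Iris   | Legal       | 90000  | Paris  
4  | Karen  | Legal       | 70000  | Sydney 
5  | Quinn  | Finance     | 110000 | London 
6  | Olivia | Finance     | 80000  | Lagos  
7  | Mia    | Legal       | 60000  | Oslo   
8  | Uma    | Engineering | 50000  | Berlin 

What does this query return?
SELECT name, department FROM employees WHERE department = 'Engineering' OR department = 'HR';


Filtering: department = 'Engineering' OR 'HR'
Matching: 1 rows

1 rows:
Uma, Engineering


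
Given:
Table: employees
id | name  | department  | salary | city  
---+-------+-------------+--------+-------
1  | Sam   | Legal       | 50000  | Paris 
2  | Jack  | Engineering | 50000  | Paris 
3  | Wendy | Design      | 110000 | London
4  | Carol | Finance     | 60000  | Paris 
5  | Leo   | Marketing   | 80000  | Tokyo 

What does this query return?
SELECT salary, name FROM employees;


Projecting columns: salary, name

5 rows:
50000, Sam
50000, Jack
110000, Wendy
60000, Carol
80000, Leo


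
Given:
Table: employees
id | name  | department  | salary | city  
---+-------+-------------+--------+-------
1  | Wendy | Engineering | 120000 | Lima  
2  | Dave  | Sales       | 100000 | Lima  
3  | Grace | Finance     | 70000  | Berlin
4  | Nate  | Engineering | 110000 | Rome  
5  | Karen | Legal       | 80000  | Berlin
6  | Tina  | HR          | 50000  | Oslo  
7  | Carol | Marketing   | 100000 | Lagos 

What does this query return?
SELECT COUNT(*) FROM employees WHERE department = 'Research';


Counting rows where department = 'Research'


0


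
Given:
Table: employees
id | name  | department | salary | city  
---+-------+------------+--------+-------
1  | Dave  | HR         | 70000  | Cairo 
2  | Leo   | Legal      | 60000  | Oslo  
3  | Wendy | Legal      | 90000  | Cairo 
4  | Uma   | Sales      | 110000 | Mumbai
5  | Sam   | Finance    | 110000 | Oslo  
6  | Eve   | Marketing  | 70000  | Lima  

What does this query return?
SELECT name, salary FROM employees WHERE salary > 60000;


Filtering: salary > 60000
Matching: 5 rows

5 rows:
Dave, 70000
Wendy, 90000
Uma, 110000
Sam, 110000
Eve, 70000


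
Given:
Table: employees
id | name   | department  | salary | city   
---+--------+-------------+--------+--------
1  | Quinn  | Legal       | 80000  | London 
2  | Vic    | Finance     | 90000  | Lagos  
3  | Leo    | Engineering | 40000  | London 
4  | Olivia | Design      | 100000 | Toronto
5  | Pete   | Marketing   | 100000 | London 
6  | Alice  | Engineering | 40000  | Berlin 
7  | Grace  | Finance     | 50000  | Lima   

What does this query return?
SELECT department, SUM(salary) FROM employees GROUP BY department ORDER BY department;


Summing salary within each department:
  Design: 100000 = 100000
  Engineering: 40000 + 40000 = 80000
  Finance: 90000 + 50000 = 140000
  Legal: 80000 = 80000
  Marketing: 100000 = 100000


5 groups:
Design, 100000
Engineering, 80000
Finance, 140000
Legal, 80000
Marketing, 100000


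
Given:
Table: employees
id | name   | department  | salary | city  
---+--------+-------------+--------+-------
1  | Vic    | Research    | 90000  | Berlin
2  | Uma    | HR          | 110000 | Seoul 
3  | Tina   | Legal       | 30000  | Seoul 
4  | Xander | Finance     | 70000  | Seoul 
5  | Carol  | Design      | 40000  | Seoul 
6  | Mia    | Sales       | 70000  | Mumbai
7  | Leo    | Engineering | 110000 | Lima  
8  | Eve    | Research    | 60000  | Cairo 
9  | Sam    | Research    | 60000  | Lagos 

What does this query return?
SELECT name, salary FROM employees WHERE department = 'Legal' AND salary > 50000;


Filtering: department = 'Legal' AND salary > 50000
Matching: 0 rows

Empty result set (0 rows)


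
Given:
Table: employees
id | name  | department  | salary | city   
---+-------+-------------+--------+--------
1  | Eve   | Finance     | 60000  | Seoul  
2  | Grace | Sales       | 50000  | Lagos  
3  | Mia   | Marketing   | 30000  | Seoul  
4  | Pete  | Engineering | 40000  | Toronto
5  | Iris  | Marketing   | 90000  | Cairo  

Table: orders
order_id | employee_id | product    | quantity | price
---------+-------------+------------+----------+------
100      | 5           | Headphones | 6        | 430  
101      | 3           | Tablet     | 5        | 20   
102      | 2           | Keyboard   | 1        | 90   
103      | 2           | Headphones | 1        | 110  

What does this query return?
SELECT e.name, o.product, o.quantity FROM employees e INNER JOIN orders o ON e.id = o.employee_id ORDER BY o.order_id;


Joining employees.id = orders.employee_id:
  employee Iris (id=5) -> order Headphones
  employee Mia (id=3) -> order Tablet
  employee Grace (id=2) -> order Keyboard
  employee Grace (id=2) -> order Headphones


4 rows:
Iris, Headphones, 6
Mia, Tablet, 5
Grace, Keyboard, 1
Grace, Headphones, 1


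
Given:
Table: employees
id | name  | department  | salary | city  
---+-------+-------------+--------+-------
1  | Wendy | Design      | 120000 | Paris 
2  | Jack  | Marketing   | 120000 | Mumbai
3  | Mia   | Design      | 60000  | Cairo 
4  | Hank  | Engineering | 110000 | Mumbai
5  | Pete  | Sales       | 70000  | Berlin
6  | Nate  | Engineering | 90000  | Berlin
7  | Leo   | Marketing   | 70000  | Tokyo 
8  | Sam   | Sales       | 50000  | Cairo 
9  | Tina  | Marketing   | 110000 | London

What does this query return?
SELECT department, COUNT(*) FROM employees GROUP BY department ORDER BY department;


Assigning each row to its department group:
  Wendy -> Design
  Jack -> Marketing
  Mia -> Design
  Hank -> Engineering
  Pete -> Sales
  Nate -> Engineering
  Leo -> Marketing
  Sam -> Sales
  Tina -> Marketing


4 groups:
Design, 2
Engineering, 2
Marketing, 3
Sales, 2
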